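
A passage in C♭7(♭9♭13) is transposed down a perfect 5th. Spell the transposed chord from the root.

Fb, Ab, Cb, Ebb, Gbb, Dbb

A perfect 5th down from Cb is Fb, so the new chord is Fb dominant seventh flat nine flat thirteen.
Root: Fb
Major 3rd (3rd): Ab
Perfect 5th (5th): Cb
Minor 7th (7th): Ebb
Minor 9th (9th): Gbb
Minor 13th (13th): Dbb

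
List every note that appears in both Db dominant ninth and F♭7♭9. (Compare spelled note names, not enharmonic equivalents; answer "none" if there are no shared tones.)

Db dominant ninth = Db, F, Ab, Cb, Eb.
F♭7♭9 = Fb, Ab, Cb, Ebb, Gbb.
Shared: Ab, Cb.

Ab, Cb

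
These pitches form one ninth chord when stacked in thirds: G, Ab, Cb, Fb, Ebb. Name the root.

Fb

Stacking in thirds gives Fb – Ab – Cb – Ebb – G, so Fb is the root — Fb dominant seventh sharp nine.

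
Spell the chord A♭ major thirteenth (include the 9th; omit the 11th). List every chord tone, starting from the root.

A-flat, C, E-flat, G, B-flat, F

A♭ major thirteenth: major thirteenth on A-flat.
root → A-flat
3rd (major 3rd) → C
5th (perfect 5th) → E-flat
7th (major 7th) → G
9th (major 9th) → B-flat
13th (major 13th) → F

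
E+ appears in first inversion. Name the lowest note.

G#

E+ in root position is E–G#–B#.
First inversion places the third in the bass, which is G#.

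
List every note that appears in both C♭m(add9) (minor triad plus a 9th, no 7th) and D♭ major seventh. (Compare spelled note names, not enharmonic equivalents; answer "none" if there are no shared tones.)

C♭m(add9): Cb Ebb Gb Db
D♭ major seventh: Db F Ab C
Common to both → Db.

Db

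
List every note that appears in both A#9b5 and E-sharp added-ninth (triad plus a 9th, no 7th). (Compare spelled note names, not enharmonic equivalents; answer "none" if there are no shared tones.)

B♯

A#9b5 = A♯, C𝄪, E, G♯, B♯.
E-sharp added-ninth = E♯, G𝄪, B♯, F𝄪.
Shared: B♯.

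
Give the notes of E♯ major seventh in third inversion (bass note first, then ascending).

D-double-sharp  E-sharp  G-double-sharp  B-sharp

In root position, E♯ major seventh is E-sharp–G-double-sharp–B-sharp–D-double-sharp.
Third inversion puts the seventh (D-double-sharp) in the bass.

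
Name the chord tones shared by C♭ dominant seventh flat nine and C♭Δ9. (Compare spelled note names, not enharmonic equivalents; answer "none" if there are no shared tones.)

Cb  Eb  Gb

C♭ dominant seventh flat nine: Cb Eb Gb Bbb Dbb
C♭Δ9: Cb Eb Gb Bb Db
Common to both → Cb, Eb, Gb.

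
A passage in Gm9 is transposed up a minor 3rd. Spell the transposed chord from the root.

A minor 3rd up from G is B♭, so the new chord is B♭ minor ninth.
B♭ — root
D♭ — minor 3rd
F — perfect 5th
A♭ — minor 7th
C — major 9th

B♭, D♭, F, A♭, C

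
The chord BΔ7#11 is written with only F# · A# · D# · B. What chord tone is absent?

The full BΔ7#11 chord is B, D#, F#, A#, E#.
Comparing with the voicing, the augmented 11th (11th) — E# — is absent.

E#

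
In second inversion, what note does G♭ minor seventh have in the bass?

D-flat

G♭ minor seventh in root position is G-flat–B-double-flat–D-flat–F-flat.
Second inversion places the fifth in the bass, which is D-flat.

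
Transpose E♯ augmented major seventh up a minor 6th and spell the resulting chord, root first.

C#  E#  G##  B#

Transposed root: E# → C# (minor 6th up). So we spell C# augmented major seventh:
root → C#
3rd (major 3rd) → E#
5th (augmented 5th) → G##
7th (major 7th) → B#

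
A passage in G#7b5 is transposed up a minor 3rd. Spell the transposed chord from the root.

Transposed root: G# → B (minor 3rd up). So we spell B dominant seventh flat five:
B — root
D# — major 3rd
F — diminished 5th
A — minor 7th

B D# F A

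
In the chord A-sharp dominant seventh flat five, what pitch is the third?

A-sharp dominant seventh flat five is built on A#; its 3rd is a major 3rd above the root.
A third above A uses the letter C, and the major 3rd above A# is C##.

C##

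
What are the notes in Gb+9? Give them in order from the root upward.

Root Gb, quality dominant ninth sharp five:
Root: Gb
Major 3rd (3rd): Bb
Augmented 5th (5th): D
Minor 7th (7th): Fb
Major 9th (9th): Ab

Gb – Bb – D – Fb – Ab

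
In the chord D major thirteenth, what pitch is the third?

Root of D major thirteenth = D. The 3rd is a major 3rd: D up a major 3rd → F♯.

F♯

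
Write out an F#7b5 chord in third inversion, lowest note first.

E, F♯, A♯, C

In root position, F#7b5 is F♯–A♯–C–E.
Third inversion puts the seventh (E) in the bass.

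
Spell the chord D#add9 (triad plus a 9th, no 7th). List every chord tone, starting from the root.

D#add9 is an added-ninth built on D#.
root → D#
3rd (major 3rd) → F##
5th (perfect 5th) → A#
9th (major 9th) → E#

D# F## A# E#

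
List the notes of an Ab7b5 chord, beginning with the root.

Ab, C, Ebb, Gb

Root Ab, quality dominant seventh flat five:
Ab — root
C — major 3rd
Ebb — diminished 5th
Gb — minor 7th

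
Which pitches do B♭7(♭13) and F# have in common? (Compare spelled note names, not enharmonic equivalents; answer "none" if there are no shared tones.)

none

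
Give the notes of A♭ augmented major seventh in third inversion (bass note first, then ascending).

G, A-flat, C, E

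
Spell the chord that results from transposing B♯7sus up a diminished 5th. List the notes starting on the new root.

F# B C# E

B# up a diminished 5th → F#. New chord: F# dominant seventh suspended fourth.
root → F#
4th (perfect 4th) → B
5th (perfect 5th) → C#
7th (minor 7th) → E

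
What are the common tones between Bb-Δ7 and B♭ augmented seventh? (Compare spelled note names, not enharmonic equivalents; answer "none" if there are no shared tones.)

Bb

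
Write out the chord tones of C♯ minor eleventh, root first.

C♯ minor eleventh is a minor eleventh built on C♯.
Root: C♯
Minor 3rd (3rd): E
Perfect 5th (5th): G♯
Minor 7th (7th): B
Major 9th (9th): D♯
Perfect 11th (11th): F♯

C♯ E G♯ B D♯ F♯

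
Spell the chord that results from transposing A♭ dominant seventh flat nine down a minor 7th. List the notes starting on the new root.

Transposed root: Ab → Bb (minor 7th down). So we spell Bb dominant seventh flat nine:
Root: Bb
Major 3rd (3rd): D
Perfect 5th (5th): F
Minor 7th (7th): Ab
Minor 9th (9th): Cb

Bb, D, F, Ab, Cb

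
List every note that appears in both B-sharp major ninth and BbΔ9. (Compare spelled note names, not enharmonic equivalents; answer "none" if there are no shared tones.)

none

B-sharp major ninth = B#, D##, F##, A##, C##.
BbΔ9 = Bb, D, F, A, C.
Shared: none.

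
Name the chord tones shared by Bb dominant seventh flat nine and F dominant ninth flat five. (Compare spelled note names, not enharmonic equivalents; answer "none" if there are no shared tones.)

Bb dominant seventh flat nine = B-flat, D, F, A-flat, C-flat.
F dominant ninth flat five = F, A, C-flat, E-flat, G.
Shared: F, C-flat.

F – C-flat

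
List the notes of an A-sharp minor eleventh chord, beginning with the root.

A-sharp minor eleventh is a minor eleventh built on A#.
Root: A#
Minor 3rd (3rd): C#
Perfect 5th (5th): E#
Minor 7th (7th): G#
Major 9th (9th): B#
Perfect 11th (11th): D#

A# C# E# G# B# D#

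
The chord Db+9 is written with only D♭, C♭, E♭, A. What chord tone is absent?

F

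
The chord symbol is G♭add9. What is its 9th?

Ab

Root of G♭add9 = Gb. The 9th is a major 9th: Gb up a major 9th → Ab.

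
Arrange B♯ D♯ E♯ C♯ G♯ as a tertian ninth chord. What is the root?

Arranged so that each adjacent pair is a third by letter name: C♯ – E♯ – G♯ – B♯ – D♯.
The bottom of that stack, C♯, is the root (this is C♯ major ninth).

C♯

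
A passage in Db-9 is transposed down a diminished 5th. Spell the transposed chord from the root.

D♭ down a diminished 5th → G. New chord: G minor ninth.
Root: G
Minor 3rd (3rd): B♭
Perfect 5th (5th): D
Minor 7th (7th): F
Major 9th (9th): A

G B♭ D F A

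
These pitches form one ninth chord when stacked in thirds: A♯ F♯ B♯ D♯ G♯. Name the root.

G♯

Arranged so that each adjacent pair is a third by letter name: G♯ – B♯ – D♯ – F♯ – A♯.
The bottom of that stack, G♯, is the root (this is G♯ dominant ninth).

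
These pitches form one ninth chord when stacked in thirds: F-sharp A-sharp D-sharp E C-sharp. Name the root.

D-sharp

Stacking in thirds gives D-sharp – F-sharp – A-sharp – C-sharp – E, so D-sharp is the root — D-sharp minor seventh flat nine.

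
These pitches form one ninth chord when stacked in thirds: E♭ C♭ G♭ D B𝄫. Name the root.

C♭

Stacking in thirds gives C♭ – E♭ – G♭ – B𝄫 – D, so C♭ is the root — C♭ dominant seventh sharp nine.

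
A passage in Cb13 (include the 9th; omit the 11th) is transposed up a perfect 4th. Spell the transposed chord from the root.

A perfect 4th up from Cb is Fb, so the new chord is Fb dominant thirteenth.
root → Fb
3rd (major 3rd) → Ab
5th (perfect 5th) → Cb
7th (minor 7th) → Ebb
9th (major 9th) → Gb
13th (major 13th) → Db

Fb – Ab – Cb – Ebb – Gb – Db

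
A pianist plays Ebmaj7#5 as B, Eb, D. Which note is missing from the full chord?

G

The full Ebmaj7#5 chord is Eb, G, B, D.
Comparing with the voicing, the major 3rd (3rd) — G — is absent.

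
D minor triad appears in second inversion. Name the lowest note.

A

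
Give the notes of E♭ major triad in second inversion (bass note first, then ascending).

In root position, E♭ major triad is Eb–G–Bb.
Second inversion puts the fifth (Bb) in the bass.

Bb, Eb, G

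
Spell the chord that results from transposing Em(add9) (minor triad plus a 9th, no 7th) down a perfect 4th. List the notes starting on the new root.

Transposed root: E → B (perfect 4th down). So we spell B minor added-ninth:
- root: B
- minor 3rd: D
- perfect 5th: F#
- major 9th: C#

B, D, F#, C#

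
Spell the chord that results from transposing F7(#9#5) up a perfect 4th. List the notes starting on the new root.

A perfect 4th up from F is Bb, so the new chord is Bb dominant seventh sharp nine sharp five.
Bb — root
D — major 3rd
F# — augmented 5th
Ab — minor 7th
C# — augmented 9th

Bb D F# Ab C#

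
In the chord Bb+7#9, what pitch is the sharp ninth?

C#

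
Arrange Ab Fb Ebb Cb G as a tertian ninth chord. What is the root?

Stacking in thirds gives Fb – Ab – Cb – Ebb – G, so Fb is the root — Fb dominant seventh sharp nine.

Fb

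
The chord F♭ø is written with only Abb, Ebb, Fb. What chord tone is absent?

Cbb

F♭ø = Fb, Abb, Cbb, Ebb. The voicing lacks the 5th (diminished 5th), Cbb.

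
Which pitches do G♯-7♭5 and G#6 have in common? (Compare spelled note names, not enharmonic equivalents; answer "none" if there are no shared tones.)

G#

G♯-7♭5: G# B D F#
G#6: G# B# D# E#
Common to both → G#.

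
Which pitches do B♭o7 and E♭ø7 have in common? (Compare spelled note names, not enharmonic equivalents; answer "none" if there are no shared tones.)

B♭o7: Bb Db Fb Abb
E♭ø7: Eb Gb Bbb Db
Common to both → Db.

Db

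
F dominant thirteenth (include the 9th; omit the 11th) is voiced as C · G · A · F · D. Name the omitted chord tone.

The full F dominant thirteenth chord is F, A, C, E-flat, G, D.
Comparing with the voicing, the minor 7th (7th) — E-flat — is absent.

E-flat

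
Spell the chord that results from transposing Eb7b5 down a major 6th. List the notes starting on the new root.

Gb  Bb  Dbb  Fb

Eb down a major 6th → Gb. New chord: Gb dominant seventh flat five.
- root: Gb
- major 3rd: Bb
- diminished 5th: Dbb
- minor 7th: Fb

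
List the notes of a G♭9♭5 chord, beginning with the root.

Root Gb, quality dominant ninth flat five:
- root: Gb
- major 3rd: Bb
- diminished 5th: Dbb
- minor 7th: Fb
- major 9th: Ab

Gb  Bb  Dbb  Fb  Ab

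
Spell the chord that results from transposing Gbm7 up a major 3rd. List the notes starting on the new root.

Bb  Db  F  Ab

A major 3rd up from Gb is Bb, so the new chord is Bb minor seventh.
Root: Bb
Minor 3rd (3rd): Db
Perfect 5th (5th): F
Minor 7th (7th): Ab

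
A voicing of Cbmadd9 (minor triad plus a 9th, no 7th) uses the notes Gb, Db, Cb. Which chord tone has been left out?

The full Cbmadd9 chord is Cb, Ebb, Gb, Db.
Comparing with the voicing, the minor 3rd (3rd) — Ebb — is absent.

Ebb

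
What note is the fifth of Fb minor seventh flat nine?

C♭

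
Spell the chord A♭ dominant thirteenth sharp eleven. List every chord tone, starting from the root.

Ab C Eb Gb Bb D F

Root Ab, quality dominant thirteenth sharp eleven:
- root: Ab
- major 3rd: C
- perfect 5th: Eb
- minor 7th: Gb
- major 9th: Bb
- augmented 11th: D
- major 13th: F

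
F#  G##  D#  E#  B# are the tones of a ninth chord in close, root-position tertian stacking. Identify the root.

E#

Arranged so that each adjacent pair is a third by letter name: E# – G## – B# – D# – F#.
The bottom of that stack, E#, is the root (this is E# dominant seventh flat nine).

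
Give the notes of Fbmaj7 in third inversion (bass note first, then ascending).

Eb, Fb, Ab, Cb

Fbmaj7 = Fb–Ab–Cb–Eb; third inversion → seventh (Eb) lowest.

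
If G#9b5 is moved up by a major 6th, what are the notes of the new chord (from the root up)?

E# – G## – B – D# – F##

Transposed root: G# → E# (major 6th up). So we spell E# dominant ninth flat five:
E# — root
G## — major 3rd
B — diminished 5th
D# — minor 7th
F## — major 9th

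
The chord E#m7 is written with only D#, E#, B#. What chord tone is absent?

G#

E#m7 = E#, G#, B#, D#. The voicing lacks the 3rd (minor 3rd), G#.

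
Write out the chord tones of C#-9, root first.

Root C#, quality minor ninth:
- root: C#
- minor 3rd: E
- perfect 5th: G#
- minor 7th: B
- major 9th: D#

C#, E, G#, B, D#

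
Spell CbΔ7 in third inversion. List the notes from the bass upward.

Bb, Cb, Eb, Gb

CbΔ7 = Cb–Eb–Gb–Bb; third inversion → seventh (Bb) lowest.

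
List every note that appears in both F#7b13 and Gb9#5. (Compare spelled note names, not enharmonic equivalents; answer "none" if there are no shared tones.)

D

F#7b13: F# A# C# E D
Gb9#5: Gb Bb D Fb Ab
Common to both → D.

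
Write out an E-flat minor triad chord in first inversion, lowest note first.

E-flat minor triad = Eb–Gb–Bb; first inversion → third (Gb) lowest.

Gb  Bb  Eb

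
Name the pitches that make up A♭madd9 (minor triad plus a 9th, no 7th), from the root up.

A♭, C♭, E♭, B♭

A♭madd9 is a minor added-ninth built on A♭.
Root: A♭
Minor 3rd (3rd): C♭
Perfect 5th (5th): E♭
Major 9th (9th): B♭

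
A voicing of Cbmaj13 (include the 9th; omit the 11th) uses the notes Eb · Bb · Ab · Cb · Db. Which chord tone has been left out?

Gb

The full Cbmaj13 chord is Cb, Eb, Gb, Bb, Db, Ab.
Comparing with the voicing, the perfect 5th (5th) — Gb — is absent.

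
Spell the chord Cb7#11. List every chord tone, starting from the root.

Cb7#11: dominant seventh sharp eleven on C♭.
root → C♭
3rd (major 3rd) → E♭
5th (perfect 5th) → G♭
7th (minor 7th) → B𝄫
11th (augmented 11th) → F

C♭ – E♭ – G♭ – B𝄫 – F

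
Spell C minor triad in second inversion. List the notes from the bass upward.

In root position, C minor triad is C–Eb–G.
Second inversion puts the fifth (G) in the bass.

G C Eb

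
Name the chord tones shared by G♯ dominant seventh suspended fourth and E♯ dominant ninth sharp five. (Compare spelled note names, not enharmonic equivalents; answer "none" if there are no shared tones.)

D-sharp

G♯ dominant seventh suspended fourth = G-sharp, C-sharp, D-sharp, F-sharp.
E♯ dominant ninth sharp five = E-sharp, G-double-sharp, B-double-sharp, D-sharp, F-double-sharp.
Shared: D-sharp.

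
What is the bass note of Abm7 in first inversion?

Abm7 in root position is Ab–Cb–Eb–Gb.
First inversion places the third in the bass, which is Cb.

Cb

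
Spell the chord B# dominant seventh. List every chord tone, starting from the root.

B#  D##  F##  A#

Root B#, quality dominant seventh:
root → B#
3rd (major 3rd) → D##
5th (perfect 5th) → F##
7th (minor 7th) → A#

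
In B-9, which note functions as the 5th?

F#

Root of B-9 = B. The 5th is a perfect 5th: B up a perfect 5th → F#.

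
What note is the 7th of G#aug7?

F♯

Root of G#aug7 = G♯. The 7th is a minor 7th: G♯ up a minor 7th → F♯.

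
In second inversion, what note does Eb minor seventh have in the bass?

Eb minor seventh in root position is Eb–Gb–Bb–Db.
Second inversion places the fifth in the bass, which is Bb.

Bb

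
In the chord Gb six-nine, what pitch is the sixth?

E-flat

Gb six-nine is built on G-flat; its 6th is a major 6th above the root.
A sixth above G uses the letter E, and the major 6th above G-flat is E-flat.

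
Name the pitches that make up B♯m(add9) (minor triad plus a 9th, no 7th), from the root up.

B♯ D♯ F𝄪 C𝄪

B♯m(add9) is a minor added-ninth built on B♯.
- root: B♯
- minor 3rd: D♯
- perfect 5th: F𝄪
- major 9th: C𝄪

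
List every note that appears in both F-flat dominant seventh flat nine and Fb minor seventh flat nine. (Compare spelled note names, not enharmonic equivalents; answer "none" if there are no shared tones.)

F-flat dominant seventh flat nine: Fb Ab Cb Ebb Gbb
Fb minor seventh flat nine: Fb Abb Cb Ebb Gbb
Common to both → Fb, Cb, Ebb, Gbb.

Fb, Cb, Ebb, Gbb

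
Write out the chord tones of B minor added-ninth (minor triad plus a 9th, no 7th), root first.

B  D  F-sharp  C-sharp

B minor added-ninth: minor added-ninth on B.
root → B
3rd (minor 3rd) → D
5th (perfect 5th) → F-sharp
9th (major 9th) → C-sharp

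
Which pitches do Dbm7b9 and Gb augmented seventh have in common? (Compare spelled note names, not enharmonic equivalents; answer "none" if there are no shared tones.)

Fb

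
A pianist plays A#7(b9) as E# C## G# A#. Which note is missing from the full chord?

The full A#7(b9) chord is A#, C##, E#, G#, B.
Comparing with the voicing, the minor 9th (9th) — B — is absent.

B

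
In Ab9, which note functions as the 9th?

Bb

Root of Ab9 = Ab. The 9th is a major 9th: Ab up a major 9th → Bb.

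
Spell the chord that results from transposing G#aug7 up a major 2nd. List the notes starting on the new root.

A♯ – C𝄪 – E𝄪 – G♯

A major 2nd up from G♯ is A♯, so the new chord is A♯ augmented seventh.
Root: A♯
Major 3rd (3rd): C𝄪
Augmented 5th (5th): E𝄪
Minor 7th (7th): G♯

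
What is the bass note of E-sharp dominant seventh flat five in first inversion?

G𝄪

E-sharp dominant seventh flat five = E♯–G𝄪–B–D♯. First inversion → third in the bass = G𝄪.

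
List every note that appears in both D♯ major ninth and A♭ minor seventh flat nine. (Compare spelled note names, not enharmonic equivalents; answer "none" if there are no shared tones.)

none

D♯ major ninth = D#, F##, A#, C##, E#.
A♭ minor seventh flat nine = Ab, Cb, Eb, Gb, Bbb.
Shared: none.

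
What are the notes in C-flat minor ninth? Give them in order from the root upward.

Cb, Ebb, Gb, Bbb, Db

Root Cb, quality minor ninth:
- root: Cb
- minor 3rd: Ebb
- perfect 5th: Gb
- minor 7th: Bbb
- major 9th: Db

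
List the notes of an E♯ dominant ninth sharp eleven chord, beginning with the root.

Root E-sharp, quality dominant ninth sharp eleven:
E-sharp — root
G-double-sharp — major 3rd
B-sharp — perfect 5th
D-sharp — minor 7th
F-double-sharp — major 9th
A-double-sharp — augmented 11th

E-sharp  G-double-sharp  B-sharp  D-sharp  F-double-sharp  A-double-sharp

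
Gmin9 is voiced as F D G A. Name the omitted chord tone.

The full Gmin9 chord is G, B♭, D, F, A.
Comparing with the voicing, the minor 3rd (3rd) — B♭ — is absent.

B♭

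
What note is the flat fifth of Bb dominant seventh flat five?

Bb dominant seventh flat five is built on Bb; its 5th is a diminished 5th above the root.
A fifth above B uses the letter F, and the diminished 5th above Bb is Fb.

Fb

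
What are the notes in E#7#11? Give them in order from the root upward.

E# – G## – B# – D# – A##

Root E#, quality dominant seventh sharp eleven:
root → E#
3rd (major 3rd) → G##
5th (perfect 5th) → B#
7th (minor 7th) → D#
11th (augmented 11th) → A##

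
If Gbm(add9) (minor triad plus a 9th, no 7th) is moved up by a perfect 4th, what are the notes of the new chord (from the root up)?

Cb – Ebb – Gb – Db

A perfect 4th up from Gb is Cb, so the new chord is Cb minor added-ninth.
- root: Cb
- minor 3rd: Ebb
- perfect 5th: Gb
- major 9th: Db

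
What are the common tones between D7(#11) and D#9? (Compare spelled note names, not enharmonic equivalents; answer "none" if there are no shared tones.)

D7(#11) = D, F#, A, C, G#.
D#9 = D#, F##, A#, C#, E#.
Shared: none.

none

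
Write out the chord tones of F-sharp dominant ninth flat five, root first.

F-sharp dominant ninth flat five: dominant ninth flat five on F-sharp.
Root: F-sharp
Major 3rd (3rd): A-sharp
Diminished 5th (5th): C
Minor 7th (7th): E
Major 9th (9th): G-sharp

F-sharp, A-sharp, C, E, G-sharp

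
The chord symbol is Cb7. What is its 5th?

G♭

Cb7 is built on C♭; its 5th is a perfect 5th above the root.
A fifth above C uses the letter G, and the perfect 5th above C♭ is G♭.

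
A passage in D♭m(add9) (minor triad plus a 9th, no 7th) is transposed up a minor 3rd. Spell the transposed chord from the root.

Transposed root: Db → Fb (minor 3rd up). So we spell Fb minor added-ninth:
- root: Fb
- minor 3rd: Abb
- perfect 5th: Cb
- major 9th: Gb

Fb, Abb, Cb, Gb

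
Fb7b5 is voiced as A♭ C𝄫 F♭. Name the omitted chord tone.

E𝄫

Fb7b5 = F♭, A♭, C𝄫, E𝄫. The voicing lacks the 7th (minor 7th), E𝄫.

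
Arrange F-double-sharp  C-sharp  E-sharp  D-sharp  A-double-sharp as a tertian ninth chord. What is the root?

Stacking in thirds gives D-sharp – F-double-sharp – A-double-sharp – C-sharp – E-sharp, so D-sharp is the root — D-sharp dominant ninth sharp five.

D-sharp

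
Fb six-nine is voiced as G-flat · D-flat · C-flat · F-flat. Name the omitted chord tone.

The full Fb six-nine chord is F-flat, A-flat, C-flat, D-flat, G-flat.
Comparing with the voicing, the major 3rd (3rd) — A-flat — is absent.

A-flat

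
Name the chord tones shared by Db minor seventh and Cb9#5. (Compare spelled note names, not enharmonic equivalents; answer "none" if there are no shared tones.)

Db  Cb

Db minor seventh: Db Fb Ab Cb
Cb9#5: Cb Eb G Bbb Db
Common to both → Db, Cb.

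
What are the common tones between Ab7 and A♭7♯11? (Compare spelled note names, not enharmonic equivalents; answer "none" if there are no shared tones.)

Ab7 = Ab, C, Eb, Gb.
A♭7♯11 = Ab, C, Eb, Gb, D.
Shared: Ab, C, Eb, Gb.

Ab – C – Eb – Gb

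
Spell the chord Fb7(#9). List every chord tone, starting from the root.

Root Fb, quality dominant seventh sharp nine:
- root: Fb
- major 3rd: Ab
- perfect 5th: Cb
- minor 7th: Ebb
- augmented 9th: G

Fb, Ab, Cb, Ebb, G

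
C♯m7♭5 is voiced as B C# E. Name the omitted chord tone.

C♯m7♭5 = C#, E, G, B. The voicing lacks the 5th (diminished 5th), G.

G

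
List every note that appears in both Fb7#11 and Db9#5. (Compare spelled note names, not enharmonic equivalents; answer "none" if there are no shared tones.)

Cb

Fb7#11: Fb Ab Cb Ebb Bb
Db9#5: Db F A Cb Eb
Common to both → Cb.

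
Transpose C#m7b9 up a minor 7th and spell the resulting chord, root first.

B – D – F♯ – A – C

C♯ up a minor 7th → B. New chord: B minor seventh flat nine.
- root: B
- minor 3rd: D
- perfect 5th: F♯
- minor 7th: A
- minor 9th: C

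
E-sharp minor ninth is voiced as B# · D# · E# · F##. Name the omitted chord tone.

G#

E-sharp minor ninth = E#, G#, B#, D#, F##. The voicing lacks the 3rd (minor 3rd), G#.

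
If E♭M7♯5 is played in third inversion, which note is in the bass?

E♭M7♯5 in root position is Eb–G–B–D.
Third inversion places the seventh in the bass, which is D.

D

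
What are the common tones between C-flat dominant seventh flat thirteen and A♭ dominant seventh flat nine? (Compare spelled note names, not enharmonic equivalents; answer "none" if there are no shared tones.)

E♭, G♭, B𝄫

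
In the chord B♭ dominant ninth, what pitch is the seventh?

A-flat

B♭ dominant ninth is built on B-flat; its 7th is a minor 7th above the root.
A seventh above B uses the letter A, and the minor 7th above B-flat is A-flat.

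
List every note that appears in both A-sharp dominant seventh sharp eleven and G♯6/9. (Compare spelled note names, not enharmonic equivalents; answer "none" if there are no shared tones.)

A#, E#, G#

A-sharp dominant seventh sharp eleven: A# C## E# G# D##
G♯6/9: G# B# D# E# A#
Common to both → A#, E#, G#.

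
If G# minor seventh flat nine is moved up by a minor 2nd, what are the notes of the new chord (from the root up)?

A, C, E, G, B-flat

G-sharp up a minor 2nd → A. New chord: A minor seventh flat nine.
Root: A
Minor 3rd (3rd): C
Perfect 5th (5th): E
Minor 7th (7th): G
Minor 9th (9th): B-flat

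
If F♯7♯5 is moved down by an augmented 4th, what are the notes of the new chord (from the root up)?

C  E  G#  Bb

Transposed root: F# → C (augmented 4th down). So we spell C augmented seventh:
root → C
3rd (major 3rd) → E
5th (augmented 5th) → G#
7th (minor 7th) → Bb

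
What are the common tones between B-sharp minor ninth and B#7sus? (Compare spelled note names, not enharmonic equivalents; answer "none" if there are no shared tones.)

B# F## A#

B-sharp minor ninth = B#, D#, F##, A#, C##.
B#7sus = B#, E#, F##, A#.
Shared: B#, F##, A#.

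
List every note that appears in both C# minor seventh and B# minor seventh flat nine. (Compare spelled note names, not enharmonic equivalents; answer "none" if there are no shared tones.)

C# minor seventh = C-sharp, E, G-sharp, B.
B# minor seventh flat nine = B-sharp, D-sharp, F-double-sharp, A-sharp, C-sharp.
Shared: C-sharp.

C-sharp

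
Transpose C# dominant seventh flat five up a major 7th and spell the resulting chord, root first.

B# D## F# A#

Transposed root: C# → B# (major 7th up). So we spell B# dominant seventh flat five:
root → B#
3rd (major 3rd) → D##
5th (diminished 5th) → F#
7th (minor 7th) → A#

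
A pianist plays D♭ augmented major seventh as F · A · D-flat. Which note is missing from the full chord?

The full D♭ augmented major seventh chord is D-flat, F, A, C.
Comparing with the voicing, the major 7th (7th) — C — is absent.

C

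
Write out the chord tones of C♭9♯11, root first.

Cb, Eb, Gb, Bbb, Db, F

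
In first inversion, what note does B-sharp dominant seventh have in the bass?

B-sharp dominant seventh = B#–D##–F##–A#. First inversion → third in the bass = D##.

D##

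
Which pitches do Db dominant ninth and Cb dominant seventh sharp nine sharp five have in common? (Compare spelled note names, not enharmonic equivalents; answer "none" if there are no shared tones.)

C-flat – E-flat

Db dominant ninth = D-flat, F, A-flat, C-flat, E-flat.
Cb dominant seventh sharp nine sharp five = C-flat, E-flat, G, B-double-flat, D.
Shared: C-flat, E-flat.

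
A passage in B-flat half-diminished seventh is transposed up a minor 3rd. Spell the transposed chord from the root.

D-flat, F-flat, A-double-flat, C-flat

A minor 3rd up from B-flat is D-flat, so the new chord is D-flat half-diminished seventh.
Root: D-flat
Minor 3rd (3rd): F-flat
Diminished 5th (5th): A-double-flat
Minor 7th (7th): C-flat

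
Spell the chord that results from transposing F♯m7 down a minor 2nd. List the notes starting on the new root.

A minor 2nd down from F# is E#, so the new chord is E# minor seventh.
root → E#
3rd (minor 3rd) → G#
5th (perfect 5th) → B#
7th (minor 7th) → D#

E# G# B# D#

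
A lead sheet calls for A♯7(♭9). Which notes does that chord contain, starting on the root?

A# C## E# G# B

A♯7(♭9) is a dominant seventh flat nine built on A#.
- root: A#
- major 3rd: C##
- perfect 5th: E#
- minor 7th: G#
- minor 9th: B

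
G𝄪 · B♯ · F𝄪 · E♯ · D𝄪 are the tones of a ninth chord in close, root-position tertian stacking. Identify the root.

E♯

Arranged so that each adjacent pair is a third by letter name: E♯ – G𝄪 – B♯ – D𝄪 – F𝄪.
The bottom of that stack, E♯, is the root (this is E♯ major ninth).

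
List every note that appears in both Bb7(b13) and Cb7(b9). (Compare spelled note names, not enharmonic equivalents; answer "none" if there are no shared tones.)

Bb7(b13) = B♭, D, F, A♭, G♭.
Cb7(b9) = C♭, E♭, G♭, B𝄫, D𝄫.
Shared: G♭.

G♭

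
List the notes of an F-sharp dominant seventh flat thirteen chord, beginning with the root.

F#, A#, C#, E, D

F-sharp dominant seventh flat thirteen is a dominant seventh flat thirteen built on F#.
- root: F#
- major 3rd: A#
- perfect 5th: C#
- minor 7th: E
- minor 13th: D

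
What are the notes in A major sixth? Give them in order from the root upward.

A  C#  E  F#

A major sixth: major sixth on A.
Root: A
Major 3rd (3rd): C#
Perfect 5th (5th): E
Major 6th (6th): F#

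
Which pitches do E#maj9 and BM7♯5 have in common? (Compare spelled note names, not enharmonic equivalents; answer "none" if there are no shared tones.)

E#maj9 = E♯, G𝄪, B♯, D𝄪, F𝄪.
BM7♯5 = B, D♯, F𝄪, A♯.
Shared: F𝄪.

F𝄪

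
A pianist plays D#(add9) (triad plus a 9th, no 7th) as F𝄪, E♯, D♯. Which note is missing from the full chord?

A♯

D#(add9) = D♯, F𝄪, A♯, E♯. The voicing lacks the 5th (perfect 5th), A♯.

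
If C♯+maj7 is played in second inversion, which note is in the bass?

G##

C♯+maj7 = C#–E#–G##–B#. Second inversion → fifth in the bass = G##.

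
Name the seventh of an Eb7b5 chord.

Eb7b5 is built on Eb; its 7th is a minor 7th above the root.
A seventh above E uses the letter D, and the minor 7th above Eb is Db.

Db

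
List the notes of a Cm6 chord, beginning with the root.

C E♭ G A

Cm6 is a minor sixth built on C.
root → C
3rd (minor 3rd) → E♭
5th (perfect 5th) → G
6th (major 6th) → A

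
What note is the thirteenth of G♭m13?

Eb

G♭m13 is built on Gb; its 13th is a major 13th above the root.
A sixth above G uses the letter E, and the major 13th above Gb is Eb.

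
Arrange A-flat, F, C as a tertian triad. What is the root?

F

Arranged so that each adjacent pair is a third by letter name: F – A-flat – C.
The bottom of that stack, F, is the root (this is F minor triad).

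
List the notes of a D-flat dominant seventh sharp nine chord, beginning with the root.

Db, F, Ab, Cb, E

D-flat dominant seventh sharp nine: dominant seventh sharp nine on Db.
Root: Db
Major 3rd (3rd): F
Perfect 5th (5th): Ab
Minor 7th (7th): Cb
Augmented 9th (9th): E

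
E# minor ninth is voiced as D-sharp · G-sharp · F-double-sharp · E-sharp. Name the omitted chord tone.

The full E# minor ninth chord is E-sharp, G-sharp, B-sharp, D-sharp, F-double-sharp.
Comparing with the voicing, the perfect 5th (5th) — B-sharp — is absent.

B-sharp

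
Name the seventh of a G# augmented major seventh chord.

F-double-sharp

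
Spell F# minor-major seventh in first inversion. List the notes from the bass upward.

A C-sharp E-sharp F-sharp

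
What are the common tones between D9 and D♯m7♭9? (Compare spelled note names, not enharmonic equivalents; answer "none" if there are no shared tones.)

D9 = D, F♯, A, C, E.
D♯m7♭9 = D♯, F♯, A♯, C♯, E.
Shared: F♯, E.

F♯  E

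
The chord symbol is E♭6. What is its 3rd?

G

E♭6 is built on Eb; its 3rd is a major 3rd above the root.
A third above E uses the letter G, and the major 3rd above Eb is G.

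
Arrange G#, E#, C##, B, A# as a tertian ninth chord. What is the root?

A#

Stacking in thirds gives A# – C## – E# – G# – B, so A# is the root — A# dominant seventh flat nine.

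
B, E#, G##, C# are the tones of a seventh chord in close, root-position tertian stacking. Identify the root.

C#

Stacking in thirds gives C# – E# – G## – B, so C# is the root — C# augmented seventh.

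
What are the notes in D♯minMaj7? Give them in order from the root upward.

D♯minMaj7 is a minor-major seventh built on D♯.
D♯ — root
F♯ — minor 3rd
A♯ — perfect 5th
C𝄪 — major 7th

D♯ F♯ A♯ C𝄪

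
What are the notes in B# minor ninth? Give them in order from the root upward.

B-sharp, D-sharp, F-double-sharp, A-sharp, C-double-sharp

B# minor ninth is a minor ninth built on B-sharp.
- root: B-sharp
- minor 3rd: D-sharp
- perfect 5th: F-double-sharp
- minor 7th: A-sharp
- major 9th: C-double-sharp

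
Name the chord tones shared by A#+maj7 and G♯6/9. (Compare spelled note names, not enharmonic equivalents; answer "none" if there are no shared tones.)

A#

A#+maj7: A# C## E## G##
G♯6/9: G# B# D# E# A#
Common to both → A#.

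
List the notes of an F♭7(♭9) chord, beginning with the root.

F♭, A♭, C♭, E𝄫, G𝄫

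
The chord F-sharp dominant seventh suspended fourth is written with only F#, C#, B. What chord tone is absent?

E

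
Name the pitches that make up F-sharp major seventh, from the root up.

F#, A#, C#, E#

Root F#, quality major seventh:
Root: F#
Major 3rd (3rd): A#
Perfect 5th (5th): C#
Major 7th (7th): E#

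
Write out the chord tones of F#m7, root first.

F# – A – C# – E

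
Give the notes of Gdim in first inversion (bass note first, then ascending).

Bb, Db, G

Gdim = G–Bb–Db; first inversion → third (Bb) lowest.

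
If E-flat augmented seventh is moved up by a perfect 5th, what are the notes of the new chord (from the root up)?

A perfect 5th up from Eb is Bb, so the new chord is Bb augmented seventh.
root → Bb
3rd (major 3rd) → D
5th (augmented 5th) → F#
7th (minor 7th) → Ab

Bb D F# Ab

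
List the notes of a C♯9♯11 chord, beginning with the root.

C♯9♯11: dominant ninth sharp eleven on C#.
Root: C#
Major 3rd (3rd): E#
Perfect 5th (5th): G#
Minor 7th (7th): B
Major 9th (9th): D#
Augmented 11th (11th): F##

C#  E#  G#  B  D#  F##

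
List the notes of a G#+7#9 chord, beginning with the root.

G#+7#9 is a dominant seventh sharp nine sharp five built on G♯.
G♯ — root
B♯ — major 3rd
D𝄪 — augmented 5th
F♯ — minor 7th
A𝄪 — augmented 9th

G♯ – B♯ – D𝄪 – F♯ – A𝄪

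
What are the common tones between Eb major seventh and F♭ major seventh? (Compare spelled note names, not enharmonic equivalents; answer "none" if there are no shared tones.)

Eb major seventh: Eb G Bb D
F♭ major seventh: Fb Ab Cb Eb
Common to both → Eb.

Eb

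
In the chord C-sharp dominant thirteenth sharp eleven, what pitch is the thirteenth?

A#

Root of C-sharp dominant thirteenth sharp eleven = C#. The 13th is a major 13th: C# up a major 13th → A#.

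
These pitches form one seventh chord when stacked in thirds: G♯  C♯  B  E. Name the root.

C♯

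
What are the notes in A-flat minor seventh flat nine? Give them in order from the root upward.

A-flat – C-flat – E-flat – G-flat – B-double-flat

A-flat minor seventh flat nine is a minor seventh flat nine built on A-flat.
- root: A-flat
- minor 3rd: C-flat
- perfect 5th: E-flat
- minor 7th: G-flat
- minor 9th: B-double-flat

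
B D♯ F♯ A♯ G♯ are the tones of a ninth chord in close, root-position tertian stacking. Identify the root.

G♯

Arranged so that each adjacent pair is a third by letter name: G♯ – B – D♯ – F♯ – A♯.
The bottom of that stack, G♯, is the root (this is G♯ minor ninth).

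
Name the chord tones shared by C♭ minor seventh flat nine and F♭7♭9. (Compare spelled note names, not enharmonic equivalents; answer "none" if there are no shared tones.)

Cb Ebb

C♭ minor seventh flat nine = Cb, Ebb, Gb, Bbb, Dbb.
F♭7♭9 = Fb, Ab, Cb, Ebb, Gbb.
Shared: Cb, Ebb.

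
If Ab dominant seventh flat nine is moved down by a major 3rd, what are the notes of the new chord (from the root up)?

A major 3rd down from A-flat is F-flat, so the new chord is F-flat dominant seventh flat nine.
- root: F-flat
- major 3rd: A-flat
- perfect 5th: C-flat
- minor 7th: E-double-flat
- minor 9th: G-double-flat

F-flat, A-flat, C-flat, E-double-flat, G-double-flat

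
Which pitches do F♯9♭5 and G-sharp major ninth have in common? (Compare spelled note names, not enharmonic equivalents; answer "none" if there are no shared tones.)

A# – G#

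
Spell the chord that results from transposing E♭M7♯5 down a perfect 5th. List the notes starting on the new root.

A♭ – C – E – G

Transposed root: E♭ → A♭ (perfect 5th down). So we spell A♭ augmented major seventh:
A♭ — root
C — major 3rd
E — augmented 5th
G — major 7th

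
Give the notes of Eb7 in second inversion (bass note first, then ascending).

Bb, Db, Eb, G

Eb7 = Eb–G–Bb–Db; second inversion → fifth (Bb) lowest.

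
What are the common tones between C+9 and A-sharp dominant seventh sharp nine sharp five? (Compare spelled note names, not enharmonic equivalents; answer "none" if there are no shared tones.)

C+9 = C, E, G#, Bb, D.
A-sharp dominant seventh sharp nine sharp five = A#, C##, E##, G#, B##.
Shared: G#.

G#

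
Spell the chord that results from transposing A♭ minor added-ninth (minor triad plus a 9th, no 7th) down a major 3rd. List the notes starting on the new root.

Fb, Abb, Cb, Gb

A major 3rd down from Ab is Fb, so the new chord is Fb minor added-ninth.
Root: Fb
Minor 3rd (3rd): Abb
Perfect 5th (5th): Cb
Major 9th (9th): Gb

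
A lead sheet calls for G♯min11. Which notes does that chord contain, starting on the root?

Root G#, quality minor eleventh:
G# — root
B — minor 3rd
D# — perfect 5th
F# — minor 7th
A# — major 9th
C# — perfect 11th

G# – B – D# – F# – A# – C#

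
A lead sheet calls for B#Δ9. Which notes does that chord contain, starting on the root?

B♯ D𝄪 F𝄪 A𝄪 C𝄪

Root B♯, quality major ninth:
B♯ — root
D𝄪 — major 3rd
F𝄪 — perfect 5th
A𝄪 — major 7th
C𝄪 — major 9th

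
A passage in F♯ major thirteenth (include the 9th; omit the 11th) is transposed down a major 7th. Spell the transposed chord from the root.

G, B, D, F-sharp, A, E

Transposed root: F-sharp → G (major 7th down). So we spell G major thirteenth:
root → G
3rd (major 3rd) → B
5th (perfect 5th) → D
7th (major 7th) → F-sharp
9th (major 9th) → A
13th (major 13th) → E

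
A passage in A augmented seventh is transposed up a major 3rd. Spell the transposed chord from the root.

C#, E#, G##, B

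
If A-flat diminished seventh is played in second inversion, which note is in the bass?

E-double-flat

A-flat diminished seventh in root position is A-flat–C-flat–E-double-flat–G-double-flat.
Second inversion places the fifth in the bass, which is E-double-flat.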